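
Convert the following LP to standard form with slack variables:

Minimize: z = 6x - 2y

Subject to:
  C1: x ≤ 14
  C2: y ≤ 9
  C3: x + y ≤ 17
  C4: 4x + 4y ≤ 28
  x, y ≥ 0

min z = 6x - 2y

s.t.
  x + s1 = 14
  y + s2 = 9
  x + y + s3 = 17
  4x + 4y + s4 = 28
  x, y, s1, s2, s3, s4 ≥ 0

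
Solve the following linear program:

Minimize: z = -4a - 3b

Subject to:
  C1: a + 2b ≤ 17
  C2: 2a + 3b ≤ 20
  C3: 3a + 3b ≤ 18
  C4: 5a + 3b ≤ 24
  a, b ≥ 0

Evaluate the objective at each vertex of the feasible region:
  z(0, 0) = 0
  z(4.8, 0) = -19.2
  z(3, 3) = -21  ←
  z(0, 6) = -18
The minimum is at a = 3, b = 3.

a = 3, b = 3, z = -21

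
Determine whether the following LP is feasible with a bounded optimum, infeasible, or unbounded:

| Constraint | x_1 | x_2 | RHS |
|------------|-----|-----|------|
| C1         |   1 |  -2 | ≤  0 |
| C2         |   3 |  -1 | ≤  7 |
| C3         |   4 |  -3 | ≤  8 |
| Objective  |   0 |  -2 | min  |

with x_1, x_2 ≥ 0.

Unbounded (objective can decrease without bound)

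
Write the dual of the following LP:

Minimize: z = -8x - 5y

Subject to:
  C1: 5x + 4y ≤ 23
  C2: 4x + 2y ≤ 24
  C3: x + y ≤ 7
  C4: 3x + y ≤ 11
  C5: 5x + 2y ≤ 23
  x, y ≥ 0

Primal min cᵀx s.t. Ax ≤ b, x ≥ 0  →  Dual max −bᵀy s.t. Aᵀy ≥ −c, y ≥ 0.

Maximize: z = -23y1 - 24y2 - 7y3 - 11y4 - 23y5

Subject to:
  5y1 + 4y2 + y3 + 3y4 + 5y5 ≥ 8
  4y1 + 2y2 + y3 + y4 + 2y5 ≥ 5
  y1, y2, y3, y4, y5 ≥ 0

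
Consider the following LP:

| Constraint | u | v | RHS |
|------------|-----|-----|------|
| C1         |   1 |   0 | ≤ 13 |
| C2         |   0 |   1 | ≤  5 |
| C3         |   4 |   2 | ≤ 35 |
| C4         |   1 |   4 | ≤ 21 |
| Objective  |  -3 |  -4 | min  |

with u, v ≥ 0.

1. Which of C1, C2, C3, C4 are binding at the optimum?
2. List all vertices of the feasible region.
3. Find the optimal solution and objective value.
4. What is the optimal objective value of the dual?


1. C3, C4
2. (0, 0), (8.75, 0), (7, 3.5), (1, 5), (0, 5)
3. u = 7, v = 3.5, z = -35
4. -35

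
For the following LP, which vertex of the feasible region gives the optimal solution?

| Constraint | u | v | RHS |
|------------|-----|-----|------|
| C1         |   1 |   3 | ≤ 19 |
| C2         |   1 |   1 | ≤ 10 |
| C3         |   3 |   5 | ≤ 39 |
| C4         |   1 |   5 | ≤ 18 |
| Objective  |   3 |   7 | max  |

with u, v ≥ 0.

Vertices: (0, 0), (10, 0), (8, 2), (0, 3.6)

Evaluate the objective at each vertex of the feasible region:
  z(0, 0) = 0
  z(10, 0) = 30
  z(8, 2) = 38  ←
  z(0, 3.6) = 25.2
The maximum is at u = 8, v = 2.

(8, 2)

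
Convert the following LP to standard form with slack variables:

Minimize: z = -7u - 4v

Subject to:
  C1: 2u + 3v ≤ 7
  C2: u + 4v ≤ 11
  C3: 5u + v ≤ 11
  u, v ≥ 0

min z = -7u - 4v

s.t.
  2u + 3v + s1 = 7
  u + 4v + s2 = 11
  5u + v + s3 = 11
  u, v, s1, s2, s3 ≥ 0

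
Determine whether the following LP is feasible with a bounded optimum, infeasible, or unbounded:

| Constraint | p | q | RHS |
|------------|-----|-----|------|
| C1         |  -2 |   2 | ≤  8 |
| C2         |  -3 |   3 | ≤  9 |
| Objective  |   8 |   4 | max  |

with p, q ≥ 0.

Unbounded (objective can increase without bound)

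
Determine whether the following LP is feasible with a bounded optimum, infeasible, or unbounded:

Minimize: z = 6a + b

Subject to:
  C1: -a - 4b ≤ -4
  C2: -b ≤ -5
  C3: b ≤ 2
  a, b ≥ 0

Infeasible (no feasible solution exists)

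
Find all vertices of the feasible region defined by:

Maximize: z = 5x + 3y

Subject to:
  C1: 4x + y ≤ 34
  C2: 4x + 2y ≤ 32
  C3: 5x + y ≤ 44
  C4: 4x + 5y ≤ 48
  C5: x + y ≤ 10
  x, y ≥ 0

(0, 0), (8, 0), (6, 4), (2, 8), (0, 9.6)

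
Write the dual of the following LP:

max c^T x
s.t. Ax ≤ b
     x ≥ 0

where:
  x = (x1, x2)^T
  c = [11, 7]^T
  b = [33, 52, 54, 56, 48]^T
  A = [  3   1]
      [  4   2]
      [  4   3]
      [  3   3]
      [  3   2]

Primal max cᵀx s.t. Ax ≤ b, x ≥ 0  →  Dual min bᵀy s.t. Aᵀy ≥ c, y ≥ 0.

Minimize: z = 33y1 + 52y2 + 54y3 + 56y4 + 48y5

Subject to:
  3y1 + 4y2 + 4y3 + 3y4 + 3y5 ≥ 11
  y1 + 2y2 + 3y3 + 3y4 + 2y5 ≥ 7
  y1, y2, y3, y4, y5 ≥ 0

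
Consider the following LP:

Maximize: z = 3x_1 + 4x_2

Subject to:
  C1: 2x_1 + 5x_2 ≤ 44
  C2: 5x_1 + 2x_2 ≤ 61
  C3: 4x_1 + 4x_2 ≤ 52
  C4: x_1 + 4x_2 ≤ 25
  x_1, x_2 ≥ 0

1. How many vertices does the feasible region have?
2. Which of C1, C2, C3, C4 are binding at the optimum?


1. 5
2. C3, C4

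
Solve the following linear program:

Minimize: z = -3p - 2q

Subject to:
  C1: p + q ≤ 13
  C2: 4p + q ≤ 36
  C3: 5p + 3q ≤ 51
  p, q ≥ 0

Evaluate the objective at each vertex of the feasible region:
  z(0, 0) = 0
  z(9, 0) = -27
  z(8.143, 3.429) = -31.29
  z(6, 7) = -32  ←
  z(0, 13) = -26
The minimum is at p = 6, q = 7.

p = 6, q = 7, z = -32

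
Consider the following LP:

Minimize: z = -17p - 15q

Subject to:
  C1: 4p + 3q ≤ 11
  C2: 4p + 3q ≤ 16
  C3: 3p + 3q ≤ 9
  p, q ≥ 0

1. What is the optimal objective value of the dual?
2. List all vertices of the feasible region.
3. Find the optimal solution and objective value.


1. -49
2. (0, 0), (2.75, 0), (2, 1), (0, 3)
3. p = 2, q = 1, z = -49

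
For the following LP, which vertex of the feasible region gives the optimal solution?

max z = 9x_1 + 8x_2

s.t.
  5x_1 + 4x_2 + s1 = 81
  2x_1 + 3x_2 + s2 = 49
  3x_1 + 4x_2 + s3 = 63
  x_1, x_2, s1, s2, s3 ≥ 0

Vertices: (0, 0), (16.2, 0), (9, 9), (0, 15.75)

Evaluate the objective at each vertex of the feasible region:
  z(0, 0) = 0
  z(16.2, 0) = 145.8
  z(9, 9) = 153  ←
  z(0, 15.75) = 126
The maximum is at x_1 = 9, x_2 = 9.

(9, 9)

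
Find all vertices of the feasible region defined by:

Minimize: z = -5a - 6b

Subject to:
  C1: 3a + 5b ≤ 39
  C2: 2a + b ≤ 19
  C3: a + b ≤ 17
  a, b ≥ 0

(0, 0), (9.5, 0), (8, 3), (0, 7.8)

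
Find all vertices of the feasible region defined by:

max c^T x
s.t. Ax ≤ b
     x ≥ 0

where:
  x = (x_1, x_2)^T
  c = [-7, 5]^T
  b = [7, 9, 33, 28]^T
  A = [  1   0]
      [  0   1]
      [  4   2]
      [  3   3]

(0, 0), (7, 0), (7, 2.333), (0.3333, 9), (0, 9)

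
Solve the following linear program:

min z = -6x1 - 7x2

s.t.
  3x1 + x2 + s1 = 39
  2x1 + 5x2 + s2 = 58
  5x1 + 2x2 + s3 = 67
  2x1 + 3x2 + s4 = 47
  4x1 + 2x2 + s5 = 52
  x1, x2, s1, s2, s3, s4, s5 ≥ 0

Evaluate the objective at each vertex of the feasible region:
  z(0, 0) = 0
  z(13, 0) = -78
  z(9, 8) = -110  ←
  z(0, 11.6) = -81.2
The minimum is at x1 = 9, x2 = 8.

x1 = 9, x2 = 8, z = -110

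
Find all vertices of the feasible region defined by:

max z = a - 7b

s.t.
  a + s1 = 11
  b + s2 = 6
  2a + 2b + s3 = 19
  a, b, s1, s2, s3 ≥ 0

(0, 0), (9.5, 0), (3.5, 6), (0, 6)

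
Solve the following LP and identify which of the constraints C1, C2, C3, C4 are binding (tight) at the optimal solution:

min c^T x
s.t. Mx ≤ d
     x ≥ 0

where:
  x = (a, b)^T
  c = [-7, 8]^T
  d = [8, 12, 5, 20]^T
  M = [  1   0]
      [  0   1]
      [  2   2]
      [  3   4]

At a = 2.5, b = 0, compute slack b - a·x for each constraint:
  C1: 8 − 2.5 = 5.5  (slack)
  C2: 12 − 0 = 12  (slack)
  C3: 5 − 5 = 0  (binding)
  C4: 20 − 7.5 = 12.5  (slack)

Optimal: a = 2.5, b = 0
Binding: C3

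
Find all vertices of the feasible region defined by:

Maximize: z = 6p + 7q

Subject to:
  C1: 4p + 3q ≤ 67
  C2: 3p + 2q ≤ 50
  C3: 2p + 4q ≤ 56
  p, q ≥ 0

(0, 0), (16.67, 0), (16, 1), (10, 9), (0, 14)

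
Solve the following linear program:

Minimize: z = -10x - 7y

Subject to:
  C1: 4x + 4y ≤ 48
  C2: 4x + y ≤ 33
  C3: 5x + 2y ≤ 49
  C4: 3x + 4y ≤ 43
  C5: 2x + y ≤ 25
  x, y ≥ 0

Evaluate the objective at each vertex of the feasible region:
  z(0, 0) = 0
  z(8.25, 0) = -82.5
  z(7, 5) = -105  ←
  z(5, 7) = -99
  z(0, 10.75) = -75.25
The minimum is at x = 7, y = 5.

x = 7, y = 5, z = -105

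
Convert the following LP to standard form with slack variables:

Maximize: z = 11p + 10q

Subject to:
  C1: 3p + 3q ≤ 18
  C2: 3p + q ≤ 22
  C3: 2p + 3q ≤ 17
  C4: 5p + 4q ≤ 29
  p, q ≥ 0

max z = 11p + 10q

s.t.
  3p + 3q + s1 = 18
  3p + q + s2 = 22
  2p + 3q + s3 = 17
  5p + 4q + s4 = 29
  p, q, s1, s2, s3, s4 ≥ 0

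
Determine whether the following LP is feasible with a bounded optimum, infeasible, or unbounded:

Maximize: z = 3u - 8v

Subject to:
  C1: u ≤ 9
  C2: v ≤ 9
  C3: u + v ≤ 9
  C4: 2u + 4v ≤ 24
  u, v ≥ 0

Feasible with a bounded optimal solution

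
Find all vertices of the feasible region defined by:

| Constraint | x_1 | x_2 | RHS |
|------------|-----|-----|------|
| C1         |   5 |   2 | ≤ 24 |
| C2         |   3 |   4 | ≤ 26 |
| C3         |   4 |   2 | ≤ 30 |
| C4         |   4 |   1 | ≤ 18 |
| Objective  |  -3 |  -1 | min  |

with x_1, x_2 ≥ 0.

(0, 0), (4.5, 0), (4, 2), (3.143, 4.143), (0, 6.5)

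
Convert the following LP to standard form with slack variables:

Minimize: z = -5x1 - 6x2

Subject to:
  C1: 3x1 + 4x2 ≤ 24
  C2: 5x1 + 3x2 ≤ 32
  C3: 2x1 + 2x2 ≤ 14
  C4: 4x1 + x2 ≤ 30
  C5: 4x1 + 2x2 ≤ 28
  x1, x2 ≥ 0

min z = -5x1 - 6x2

s.t.
  3x1 + 4x2 + s1 = 24
  5x1 + 3x2 + s2 = 32
  2x1 + 2x2 + s3 = 14
  4x1 + x2 + s4 = 30
  4x1 + 2x2 + s5 = 28
  x1, x2, s1, s2, s3, s4, s5 ≥ 0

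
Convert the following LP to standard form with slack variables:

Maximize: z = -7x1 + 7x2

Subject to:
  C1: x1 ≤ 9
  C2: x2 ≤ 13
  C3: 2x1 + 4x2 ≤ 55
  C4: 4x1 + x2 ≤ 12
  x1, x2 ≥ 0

max z = -7x1 + 7x2

s.t.
  x1 + s1 = 9
  x2 + s2 = 13
  2x1 + 4x2 + s3 = 55
  4x1 + x2 + s4 = 12
  x1, x2, s1, s2, s3, s4 ≥ 0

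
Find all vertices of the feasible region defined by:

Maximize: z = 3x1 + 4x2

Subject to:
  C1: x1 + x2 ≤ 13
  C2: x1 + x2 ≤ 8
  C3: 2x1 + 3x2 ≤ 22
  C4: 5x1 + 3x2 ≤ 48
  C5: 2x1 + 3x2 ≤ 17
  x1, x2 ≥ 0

(0, 0), (8, 0), (7, 1), (0, 5.667)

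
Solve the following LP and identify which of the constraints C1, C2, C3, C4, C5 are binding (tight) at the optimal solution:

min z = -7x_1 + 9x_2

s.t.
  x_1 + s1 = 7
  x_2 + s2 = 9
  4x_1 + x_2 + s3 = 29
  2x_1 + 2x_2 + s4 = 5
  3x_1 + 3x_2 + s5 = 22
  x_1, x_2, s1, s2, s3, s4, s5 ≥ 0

At x_1 = 2.5, x_2 = 0, compute slack b - a·x for each constraint:
  C1: 7 − 2.5 = 4.5  (slack)
  C2: 9 − 0 = 9  (slack)
  C3: 29 − 10 = 19  (slack)
  C4: 5 − 5 = 0  (binding)
  C5: 22 − 7.5 = 14.5  (slack)

Optimal: x_1 = 2.5, x_2 = 0
Binding: C4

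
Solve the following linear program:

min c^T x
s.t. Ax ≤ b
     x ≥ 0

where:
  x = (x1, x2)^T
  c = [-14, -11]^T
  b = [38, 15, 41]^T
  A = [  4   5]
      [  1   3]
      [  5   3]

Evaluate the objective at each vertex of the feasible region:
  z(0, 0) = 0
  z(8.2, 0) = -114.8
  z(7, 2) = -120  ←
  z(5.571, 3.143) = -112.6
  z(0, 5) = -55
The minimum is at x1 = 7, x2 = 2.

x1 = 7, x2 = 2, z = -120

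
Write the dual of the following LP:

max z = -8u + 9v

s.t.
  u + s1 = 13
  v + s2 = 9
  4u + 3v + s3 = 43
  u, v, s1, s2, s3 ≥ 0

Primal max cᵀx s.t. Ax ≤ b, x ≥ 0  →  Dual min bᵀy s.t. Aᵀy ≥ c, y ≥ 0.

Minimize: z = 13y1 + 9y2 + 43y3

Subject to:
  y1 + 4y3 ≥ -8
  y2 + 3y3 ≥ 9
  y1, y2, y3 ≥ 0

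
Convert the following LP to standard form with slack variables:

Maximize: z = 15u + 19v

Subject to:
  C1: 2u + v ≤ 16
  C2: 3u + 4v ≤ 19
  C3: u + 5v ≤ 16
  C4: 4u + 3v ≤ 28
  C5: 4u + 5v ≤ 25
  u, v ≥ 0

max z = 15u + 19v

s.t.
  2u + v + s1 = 16
  3u + 4v + s2 = 19
  u + 5v + s3 = 16
  4u + 3v + s4 = 28
  4u + 5v + s5 = 25
  u, v, s1, s2, s3, s4, s5 ≥ 0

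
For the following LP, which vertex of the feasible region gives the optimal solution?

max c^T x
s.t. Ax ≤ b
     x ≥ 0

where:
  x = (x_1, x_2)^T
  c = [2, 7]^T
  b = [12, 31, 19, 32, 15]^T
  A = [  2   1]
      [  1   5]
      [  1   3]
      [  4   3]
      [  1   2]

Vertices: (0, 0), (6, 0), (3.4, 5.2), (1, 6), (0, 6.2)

Evaluate the objective at each vertex of the feasible region:
  z(0, 0) = 0
  z(6, 0) = 12
  z(3.4, 5.2) = 43.2
  z(1, 6) = 44  ←
  z(0, 6.2) = 43.4
The maximum is at x_1 = 1, x_2 = 6.

(1, 6)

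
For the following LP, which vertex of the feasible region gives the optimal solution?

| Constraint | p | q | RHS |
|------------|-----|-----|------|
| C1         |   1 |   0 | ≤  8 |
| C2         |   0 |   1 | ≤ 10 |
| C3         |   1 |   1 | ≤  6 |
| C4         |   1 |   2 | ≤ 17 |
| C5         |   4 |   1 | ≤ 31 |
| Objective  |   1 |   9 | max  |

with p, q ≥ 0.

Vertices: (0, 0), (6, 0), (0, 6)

Evaluate the objective at each vertex of the feasible region:
  z(0, 0) = 0
  z(6, 0) = 6
  z(0, 6) = 54  ←
The maximum is at p = 0, q = 6.

(0, 6)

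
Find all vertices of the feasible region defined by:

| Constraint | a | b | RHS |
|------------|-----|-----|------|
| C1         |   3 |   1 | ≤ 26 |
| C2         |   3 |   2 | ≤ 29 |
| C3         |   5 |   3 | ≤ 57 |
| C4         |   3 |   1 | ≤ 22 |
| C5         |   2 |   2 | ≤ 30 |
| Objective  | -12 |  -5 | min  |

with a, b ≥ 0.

(0, 0), (7.333, 0), (5, 7), (0, 14.5)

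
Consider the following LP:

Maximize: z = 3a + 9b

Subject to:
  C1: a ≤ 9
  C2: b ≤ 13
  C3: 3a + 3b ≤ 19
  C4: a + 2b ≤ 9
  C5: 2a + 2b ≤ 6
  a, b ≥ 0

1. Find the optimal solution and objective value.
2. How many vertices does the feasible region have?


1. a = 0, b = 3, z = 27
2. 3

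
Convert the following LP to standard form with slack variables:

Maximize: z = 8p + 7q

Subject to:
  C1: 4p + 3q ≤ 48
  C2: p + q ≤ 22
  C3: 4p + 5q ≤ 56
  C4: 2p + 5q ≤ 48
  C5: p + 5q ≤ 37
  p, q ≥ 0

max z = 8p + 7q

s.t.
  4p + 3q + s1 = 48
  p + q + s2 = 22
  4p + 5q + s3 = 56
  2p + 5q + s4 = 48
  p + 5q + s5 = 37
  p, q, s1, s2, s3, s4, s5 ≥ 0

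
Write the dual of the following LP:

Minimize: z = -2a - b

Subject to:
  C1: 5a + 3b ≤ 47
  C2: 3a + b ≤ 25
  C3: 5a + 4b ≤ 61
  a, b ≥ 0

Primal min cᵀx s.t. Ax ≤ b, x ≥ 0  →  Dual max −bᵀy s.t. Aᵀy ≥ −c, y ≥ 0.

Maximize: z = -47y1 - 25y2 - 61y3

Subject to:
  5y1 + 3y2 + 5y3 ≥ 2
  3y1 + y2 + 4y3 ≥ 1
  y1, y2, y3 ≥ 0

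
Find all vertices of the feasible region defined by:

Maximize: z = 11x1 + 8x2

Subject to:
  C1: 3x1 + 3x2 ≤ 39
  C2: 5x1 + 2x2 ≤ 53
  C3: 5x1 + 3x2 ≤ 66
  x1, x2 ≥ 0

(0, 0), (10.6, 0), (9, 4), (0, 13)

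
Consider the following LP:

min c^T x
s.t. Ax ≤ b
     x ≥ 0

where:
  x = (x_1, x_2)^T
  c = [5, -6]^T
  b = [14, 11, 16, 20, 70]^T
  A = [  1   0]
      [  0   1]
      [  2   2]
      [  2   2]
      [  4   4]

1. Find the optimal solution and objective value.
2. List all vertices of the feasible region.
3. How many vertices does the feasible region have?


1. x_1 = 0, x_2 = 8, z = -48
2. (0, 0), (8, 0), (0, 8)
3. 3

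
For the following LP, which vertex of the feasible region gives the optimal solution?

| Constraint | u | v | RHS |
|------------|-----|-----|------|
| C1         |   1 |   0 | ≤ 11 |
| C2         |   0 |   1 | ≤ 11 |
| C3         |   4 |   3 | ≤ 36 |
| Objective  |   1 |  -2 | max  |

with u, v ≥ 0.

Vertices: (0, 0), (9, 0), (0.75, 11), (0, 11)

Evaluate the objective at each vertex of the feasible region:
  z(0, 0) = 0
  z(9, 0) = 9  ←
  z(0.75, 11) = -21.25
  z(0, 11) = -22
The maximum is at u = 9, v = 0.

(9, 0)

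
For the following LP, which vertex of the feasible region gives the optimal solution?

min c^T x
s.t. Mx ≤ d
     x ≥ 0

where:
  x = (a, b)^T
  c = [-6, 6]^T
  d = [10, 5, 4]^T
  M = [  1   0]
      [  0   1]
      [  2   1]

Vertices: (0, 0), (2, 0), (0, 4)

Evaluate the objective at each vertex of the feasible region:
  z(0, 0) = 0
  z(2, 0) = -12  ←
  z(0, 4) = 24
The minimum is at a = 2, b = 0.

(2, 0)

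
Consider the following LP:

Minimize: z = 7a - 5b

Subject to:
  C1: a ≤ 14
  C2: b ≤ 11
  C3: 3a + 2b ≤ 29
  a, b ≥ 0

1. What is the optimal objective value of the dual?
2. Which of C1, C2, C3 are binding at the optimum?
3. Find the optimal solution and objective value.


1. -55
2. C2
3. a = 0, b = 11, z = -55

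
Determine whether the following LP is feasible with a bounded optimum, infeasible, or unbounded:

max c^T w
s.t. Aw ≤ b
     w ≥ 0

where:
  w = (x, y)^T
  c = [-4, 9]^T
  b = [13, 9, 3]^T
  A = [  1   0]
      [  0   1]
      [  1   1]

Feasible with a bounded optimal solution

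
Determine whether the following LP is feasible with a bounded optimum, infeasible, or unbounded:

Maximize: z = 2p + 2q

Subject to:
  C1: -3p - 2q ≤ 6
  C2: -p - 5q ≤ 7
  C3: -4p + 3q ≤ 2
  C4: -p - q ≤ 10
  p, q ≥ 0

Unbounded (objective can increase without bound)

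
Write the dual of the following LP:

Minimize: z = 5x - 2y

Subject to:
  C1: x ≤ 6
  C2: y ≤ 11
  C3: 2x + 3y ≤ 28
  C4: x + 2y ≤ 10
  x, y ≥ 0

Primal min cᵀx s.t. Ax ≤ b, x ≥ 0  →  Dual max −bᵀy s.t. Aᵀy ≥ −c, y ≥ 0.

Maximize: z = -6y1 - 11y2 - 28y3 - 10y4

Subject to:
  y1 + 2y3 + y4 ≥ -5
  y2 + 3y3 + 2y4 ≥ 2
  y1, y2, y3, y4 ≥ 0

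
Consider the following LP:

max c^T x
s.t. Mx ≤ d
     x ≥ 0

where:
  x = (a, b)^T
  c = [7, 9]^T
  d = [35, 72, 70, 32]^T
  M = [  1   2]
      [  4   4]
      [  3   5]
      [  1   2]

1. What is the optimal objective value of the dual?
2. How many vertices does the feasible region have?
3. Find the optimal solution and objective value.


1. 142
2. 4
3. a = 10, b = 8, z = 142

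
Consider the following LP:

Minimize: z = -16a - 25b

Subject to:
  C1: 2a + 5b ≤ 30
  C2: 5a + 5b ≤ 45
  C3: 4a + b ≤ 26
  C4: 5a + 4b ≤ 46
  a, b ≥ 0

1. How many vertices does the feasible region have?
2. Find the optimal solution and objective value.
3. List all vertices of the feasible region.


1. 5
2. a = 5, b = 4, z = -180
3. (0, 0), (6.5, 0), (5.667, 3.333), (5, 4), (0, 6)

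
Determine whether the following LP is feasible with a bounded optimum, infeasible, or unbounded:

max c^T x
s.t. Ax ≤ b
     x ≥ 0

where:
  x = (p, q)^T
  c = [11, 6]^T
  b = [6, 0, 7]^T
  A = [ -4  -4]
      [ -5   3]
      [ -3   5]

Unbounded (objective can increase without bound)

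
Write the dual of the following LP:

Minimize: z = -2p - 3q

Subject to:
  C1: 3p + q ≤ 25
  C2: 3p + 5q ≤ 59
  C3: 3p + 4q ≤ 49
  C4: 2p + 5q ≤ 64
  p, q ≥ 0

Primal min cᵀx s.t. Ax ≤ b, x ≥ 0  →  Dual max −bᵀy s.t. Aᵀy ≥ −c, y ≥ 0.

Maximize: z = -25y1 - 59y2 - 49y3 - 64y4

Subject to:
  3y1 + 3y2 + 3y3 + 2y4 ≥ 2
  y1 + 5y2 + 4y3 + 5y4 ≥ 3
  y1, y2, y3, y4 ≥ 0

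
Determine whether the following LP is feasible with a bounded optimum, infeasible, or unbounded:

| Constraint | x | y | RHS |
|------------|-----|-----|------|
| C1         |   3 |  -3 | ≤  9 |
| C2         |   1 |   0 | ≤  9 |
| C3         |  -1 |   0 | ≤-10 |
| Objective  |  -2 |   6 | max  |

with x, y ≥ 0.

Infeasible (no feasible solution exists)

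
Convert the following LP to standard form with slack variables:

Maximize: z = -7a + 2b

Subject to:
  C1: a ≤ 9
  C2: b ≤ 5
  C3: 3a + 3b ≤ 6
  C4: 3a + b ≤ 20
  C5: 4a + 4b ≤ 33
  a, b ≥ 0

max z = -7a + 2b

s.t.
  a + s1 = 9
  b + s2 = 5
  3a + 3b + s3 = 6
  3a + b + s4 = 20
  4a + 4b + s5 = 33
  a, b, s1, s2, s3, s4, s5 ≥ 0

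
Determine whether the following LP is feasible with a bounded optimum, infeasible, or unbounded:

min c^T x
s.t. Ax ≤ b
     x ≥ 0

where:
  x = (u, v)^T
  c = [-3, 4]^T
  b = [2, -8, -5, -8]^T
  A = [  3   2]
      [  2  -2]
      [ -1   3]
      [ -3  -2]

Infeasible (no feasible solution exists)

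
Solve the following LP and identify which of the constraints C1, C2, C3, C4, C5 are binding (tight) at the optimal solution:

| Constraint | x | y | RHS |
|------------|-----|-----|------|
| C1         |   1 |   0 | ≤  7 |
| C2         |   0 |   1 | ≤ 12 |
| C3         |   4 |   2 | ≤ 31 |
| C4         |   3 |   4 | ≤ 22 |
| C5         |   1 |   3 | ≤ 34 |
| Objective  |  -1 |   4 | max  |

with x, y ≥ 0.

At x = 0, y = 5.5, compute slack b - a·x for each constraint:
  C1: 7 − 0 = 7  (slack)
  C2: 12 − 5.5 = 6.5  (slack)
  C3: 31 − 11 = 20  (slack)
  C4: 22 − 22 = 0  (binding)
  C5: 34 − 16.5 = 17.5  (slack)

Optimal: x = 0, y = 5.5
Binding: C4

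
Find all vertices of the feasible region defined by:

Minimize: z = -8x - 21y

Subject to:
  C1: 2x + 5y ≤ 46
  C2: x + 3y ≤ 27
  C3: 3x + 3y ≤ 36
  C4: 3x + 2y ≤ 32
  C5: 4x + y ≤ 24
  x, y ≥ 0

(0, 0), (6, 0), (4.111, 7.556), (3, 8), (0, 9)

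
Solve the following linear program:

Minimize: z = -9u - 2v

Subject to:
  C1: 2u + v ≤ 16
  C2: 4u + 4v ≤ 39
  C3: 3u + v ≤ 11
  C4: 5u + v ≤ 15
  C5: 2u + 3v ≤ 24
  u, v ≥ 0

Evaluate the objective at each vertex of the feasible region:
  z(0, 0) = 0
  z(3, 0) = -27
  z(2, 5) = -28  ←
  z(1.286, 7.143) = -25.86
  z(0, 8) = -16
The minimum is at u = 2, v = 5.

u = 2, v = 5, z = -28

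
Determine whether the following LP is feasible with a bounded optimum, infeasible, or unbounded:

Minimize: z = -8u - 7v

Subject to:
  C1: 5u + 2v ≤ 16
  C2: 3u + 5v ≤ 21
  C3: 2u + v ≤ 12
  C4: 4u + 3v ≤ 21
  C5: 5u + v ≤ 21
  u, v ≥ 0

Feasible with a bounded optimal solution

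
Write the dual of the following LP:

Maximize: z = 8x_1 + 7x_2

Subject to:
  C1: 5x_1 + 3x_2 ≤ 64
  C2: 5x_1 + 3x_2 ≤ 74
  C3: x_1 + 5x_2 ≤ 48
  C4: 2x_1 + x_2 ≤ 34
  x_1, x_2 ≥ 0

Primal max cᵀx s.t. Ax ≤ b, x ≥ 0  →  Dual min bᵀy s.t. Aᵀy ≥ c, y ≥ 0.

Minimize: z = 64y1 + 74y2 + 48y3 + 34y4

Subject to:
  5y1 + 5y2 + y3 + 2y4 ≥ 8
  3y1 + 3y2 + 5y3 + y4 ≥ 7
  y1, y2, y3, y4 ≥ 0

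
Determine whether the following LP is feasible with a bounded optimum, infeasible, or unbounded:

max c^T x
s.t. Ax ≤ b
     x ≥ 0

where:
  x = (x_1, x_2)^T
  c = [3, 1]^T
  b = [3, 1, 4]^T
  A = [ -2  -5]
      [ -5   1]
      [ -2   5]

Unbounded (objective can increase without bound)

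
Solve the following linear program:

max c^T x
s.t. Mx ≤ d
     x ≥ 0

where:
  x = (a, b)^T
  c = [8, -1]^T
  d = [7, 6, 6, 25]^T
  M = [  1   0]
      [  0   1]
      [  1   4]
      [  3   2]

Evaluate the objective at each vertex of the feasible region:
  z(0, 0) = 0
  z(6, 0) = 48  ←
  z(0, 1.5) = -1.5
The maximum is at a = 6, b = 0.

a = 6, b = 0, z = 48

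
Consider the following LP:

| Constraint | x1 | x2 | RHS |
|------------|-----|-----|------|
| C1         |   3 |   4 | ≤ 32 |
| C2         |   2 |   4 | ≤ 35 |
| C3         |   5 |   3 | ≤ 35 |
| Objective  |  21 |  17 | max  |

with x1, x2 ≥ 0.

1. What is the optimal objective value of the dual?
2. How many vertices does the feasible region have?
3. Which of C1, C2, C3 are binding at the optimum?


1. 169
2. 4
3. C1, C3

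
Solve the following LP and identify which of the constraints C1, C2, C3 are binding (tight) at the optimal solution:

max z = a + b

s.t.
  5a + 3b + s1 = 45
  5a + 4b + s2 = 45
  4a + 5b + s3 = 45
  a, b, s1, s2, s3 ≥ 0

At a = 5, b = 5, compute slack b - a·x for each constraint:
  C1: 45 − 40 = 5  (slack)
  C2: 45 − 45 = 0  (binding)
  C3: 45 − 45 = 0  (binding)

Optimal: a = 5, b = 5
Binding: C2, C3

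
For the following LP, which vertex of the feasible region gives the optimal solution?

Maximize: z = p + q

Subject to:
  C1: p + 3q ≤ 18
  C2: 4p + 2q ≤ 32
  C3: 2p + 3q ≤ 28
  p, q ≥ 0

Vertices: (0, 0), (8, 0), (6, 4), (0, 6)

Evaluate the objective at each vertex of the feasible region:
  z(0, 0) = 0
  z(8, 0) = 8
  z(6, 4) = 10  ←
  z(0, 6) = 6
The maximum is at p = 6, q = 4.

(6, 4)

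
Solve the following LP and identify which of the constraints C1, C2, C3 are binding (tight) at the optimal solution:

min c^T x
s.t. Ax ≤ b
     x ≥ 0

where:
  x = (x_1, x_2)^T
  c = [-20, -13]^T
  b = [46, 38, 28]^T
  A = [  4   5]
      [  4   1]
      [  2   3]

At x_1 = 9, x_2 = 2, compute slack b - a·x for each constraint:
  C1: 46 − 46 = 0  (binding)
  C2: 38 − 38 = 0  (binding)
  C3: 28 − 24 = 4  (slack)

Optimal: x_1 = 9, x_2 = 2
Binding: C1, C2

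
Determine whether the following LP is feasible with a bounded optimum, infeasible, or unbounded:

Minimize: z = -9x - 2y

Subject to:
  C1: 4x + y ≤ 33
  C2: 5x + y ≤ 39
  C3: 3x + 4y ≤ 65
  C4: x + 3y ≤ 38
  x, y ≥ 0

Feasible with a bounded optimal solution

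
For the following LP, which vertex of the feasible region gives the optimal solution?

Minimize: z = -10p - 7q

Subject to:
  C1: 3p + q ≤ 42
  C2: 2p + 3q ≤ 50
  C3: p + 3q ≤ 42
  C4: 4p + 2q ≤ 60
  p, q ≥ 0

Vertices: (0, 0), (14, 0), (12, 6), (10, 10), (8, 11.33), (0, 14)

Evaluate the objective at each vertex of the feasible region:
  z(0, 0) = 0
  z(14, 0) = -140
  z(12, 6) = -162
  z(10, 10) = -170  ←
  z(8, 11.33) = -159.3
  z(0, 14) = -98
The minimum is at p = 10, q = 10.

(10, 10)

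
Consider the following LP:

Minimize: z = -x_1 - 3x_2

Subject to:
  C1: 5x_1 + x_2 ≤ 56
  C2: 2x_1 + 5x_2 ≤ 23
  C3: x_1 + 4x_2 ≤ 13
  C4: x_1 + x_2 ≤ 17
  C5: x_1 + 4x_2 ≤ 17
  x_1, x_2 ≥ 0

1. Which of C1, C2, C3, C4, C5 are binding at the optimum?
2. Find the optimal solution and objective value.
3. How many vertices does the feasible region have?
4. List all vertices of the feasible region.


1. C2, C3
2. x_1 = 9, x_2 = 1, z = -12
3. 5
4. (0, 0), (11.2, 0), (11.17, 0.1304), (9, 1), (0, 3.25)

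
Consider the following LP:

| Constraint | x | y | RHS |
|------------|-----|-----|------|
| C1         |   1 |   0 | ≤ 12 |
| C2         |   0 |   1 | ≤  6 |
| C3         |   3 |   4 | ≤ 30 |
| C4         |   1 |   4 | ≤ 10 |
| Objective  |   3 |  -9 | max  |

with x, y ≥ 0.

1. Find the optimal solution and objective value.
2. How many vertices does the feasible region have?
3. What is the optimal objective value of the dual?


1. x = 10, y = 0, z = 30
2. 3
3. 30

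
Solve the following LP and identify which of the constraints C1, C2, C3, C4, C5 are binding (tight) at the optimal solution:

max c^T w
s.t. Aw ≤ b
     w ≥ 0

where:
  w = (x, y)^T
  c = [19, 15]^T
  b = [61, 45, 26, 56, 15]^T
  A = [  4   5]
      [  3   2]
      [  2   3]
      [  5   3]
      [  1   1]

At x = 10, y = 2, compute slack b - a·x for each constraint:
  C1: 61 − 50 = 11  (slack)
  C2: 45 − 34 = 11  (slack)
  C3: 26 − 26 = 0  (binding)
  C4: 56 − 56 = 0  (binding)
  C5: 15 − 12 = 3  (slack)

Optimal: x = 10, y = 2
Binding: C3, C4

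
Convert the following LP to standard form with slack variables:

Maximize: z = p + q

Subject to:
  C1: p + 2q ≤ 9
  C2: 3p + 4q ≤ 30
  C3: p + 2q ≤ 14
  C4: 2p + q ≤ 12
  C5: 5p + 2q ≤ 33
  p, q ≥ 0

max z = p + q

s.t.
  p + 2q + s1 = 9
  3p + 4q + s2 = 30
  p + 2q + s3 = 14
  2p + q + s4 = 12
  5p + 2q + s5 = 33
  p, q, s1, s2, s3, s4, s5 ≥ 0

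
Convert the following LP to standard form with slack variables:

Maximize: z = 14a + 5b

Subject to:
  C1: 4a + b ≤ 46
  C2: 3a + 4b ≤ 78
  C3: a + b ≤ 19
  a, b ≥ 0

max z = 14a + 5b

s.t.
  4a + b + s1 = 46
  3a + 4b + s2 = 78
  a + b + s3 = 19
  a, b, s1, s2, s3 ≥ 0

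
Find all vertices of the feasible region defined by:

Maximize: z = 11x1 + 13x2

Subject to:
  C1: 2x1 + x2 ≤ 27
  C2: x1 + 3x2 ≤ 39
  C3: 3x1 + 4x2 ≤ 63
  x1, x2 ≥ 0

(0, 0), (13.5, 0), (9, 9), (6.6, 10.8), (0, 13)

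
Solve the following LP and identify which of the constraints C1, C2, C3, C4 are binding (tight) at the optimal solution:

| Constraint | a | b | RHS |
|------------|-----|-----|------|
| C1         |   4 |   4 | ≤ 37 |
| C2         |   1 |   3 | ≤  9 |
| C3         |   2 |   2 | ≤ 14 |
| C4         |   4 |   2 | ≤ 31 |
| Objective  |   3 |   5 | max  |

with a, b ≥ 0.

At a = 6, b = 1, compute slack b - a·x for each constraint:
  C1: 37 − 28 = 9  (slack)
  C2: 9 − 9 = 0  (binding)
  C3: 14 − 14 = 0  (binding)
  C4: 31 − 26 = 5  (slack)

Optimal: a = 6, b = 1
Binding: C2, C3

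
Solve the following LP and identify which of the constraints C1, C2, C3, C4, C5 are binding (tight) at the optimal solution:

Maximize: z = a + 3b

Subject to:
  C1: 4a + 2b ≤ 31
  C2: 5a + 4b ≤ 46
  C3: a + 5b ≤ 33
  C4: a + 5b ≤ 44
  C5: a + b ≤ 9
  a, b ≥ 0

At a = 3, b = 6, compute slack b - a·x for each constraint:
  C1: 31 − 24 = 7  (slack)
  C2: 46 − 39 = 7  (slack)
  C3: 33 − 33 = 0  (binding)
  C4: 44 − 33 = 11  (slack)
  C5: 9 − 9 = 0  (binding)

Optimal: a = 3, b = 6
Binding: C3, C5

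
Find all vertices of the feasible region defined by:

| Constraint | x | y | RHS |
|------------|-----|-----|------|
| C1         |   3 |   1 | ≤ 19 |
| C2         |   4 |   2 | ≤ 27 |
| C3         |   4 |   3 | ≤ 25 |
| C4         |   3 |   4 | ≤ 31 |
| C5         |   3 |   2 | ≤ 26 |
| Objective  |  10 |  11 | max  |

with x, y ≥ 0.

(0, 0), (6.25, 0), (1, 7), (0, 7.75)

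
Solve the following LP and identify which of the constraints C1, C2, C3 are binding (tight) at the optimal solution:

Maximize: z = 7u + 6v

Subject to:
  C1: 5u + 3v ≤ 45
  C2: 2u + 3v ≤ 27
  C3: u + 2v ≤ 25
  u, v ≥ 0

At u = 6, v = 5, compute slack b - a·x for each constraint:
  C1: 45 − 45 = 0  (binding)
  C2: 27 − 27 = 0  (binding)
  C3: 25 − 16 = 9  (slack)

Optimal: u = 6, v = 5
Binding: C1, C2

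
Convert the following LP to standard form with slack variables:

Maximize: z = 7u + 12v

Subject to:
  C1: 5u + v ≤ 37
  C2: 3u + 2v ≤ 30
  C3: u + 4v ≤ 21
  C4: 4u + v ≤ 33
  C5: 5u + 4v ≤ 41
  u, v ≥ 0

max z = 7u + 12v

s.t.
  5u + v + s1 = 37
  3u + 2v + s2 = 30
  u + 4v + s3 = 21
  4u + v + s4 = 33
  5u + 4v + s5 = 41
  u, v, s1, s2, s3, s4, s5 ≥ 0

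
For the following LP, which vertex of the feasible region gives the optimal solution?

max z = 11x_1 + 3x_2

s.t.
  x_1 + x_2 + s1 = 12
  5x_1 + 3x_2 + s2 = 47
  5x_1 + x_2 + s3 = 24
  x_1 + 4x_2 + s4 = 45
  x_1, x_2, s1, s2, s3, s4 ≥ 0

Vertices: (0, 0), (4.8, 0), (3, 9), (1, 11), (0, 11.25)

Evaluate the objective at each vertex of the feasible region:
  z(0, 0) = 0
  z(4.8, 0) = 52.8
  z(3, 9) = 60  ←
  z(1, 11) = 44
  z(0, 11.25) = 33.75
The maximum is at x_1 = 3, x_2 = 9.

(3, 9)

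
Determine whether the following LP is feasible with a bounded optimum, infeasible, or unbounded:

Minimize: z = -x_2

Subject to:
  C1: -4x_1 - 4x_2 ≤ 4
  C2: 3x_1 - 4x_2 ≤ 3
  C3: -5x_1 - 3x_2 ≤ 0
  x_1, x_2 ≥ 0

Unbounded (objective can decrease without bound)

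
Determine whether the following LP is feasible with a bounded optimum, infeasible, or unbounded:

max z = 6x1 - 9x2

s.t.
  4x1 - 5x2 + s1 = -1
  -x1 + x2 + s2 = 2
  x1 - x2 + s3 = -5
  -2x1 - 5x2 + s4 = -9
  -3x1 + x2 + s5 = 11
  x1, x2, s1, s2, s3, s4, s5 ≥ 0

Infeasible (no feasible solution exists)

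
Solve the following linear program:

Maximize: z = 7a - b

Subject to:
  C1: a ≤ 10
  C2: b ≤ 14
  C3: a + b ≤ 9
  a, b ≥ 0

Evaluate the objective at each vertex of the feasible region:
  z(0, 0) = 0
  z(9, 0) = 63  ←
  z(0, 9) = -9
The maximum is at a = 9, b = 0.

a = 9, b = 0, z = 63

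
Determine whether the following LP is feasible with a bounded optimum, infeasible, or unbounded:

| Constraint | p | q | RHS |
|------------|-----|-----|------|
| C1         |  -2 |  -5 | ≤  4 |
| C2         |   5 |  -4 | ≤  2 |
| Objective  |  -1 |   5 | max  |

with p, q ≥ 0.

Unbounded (objective can increase without bound)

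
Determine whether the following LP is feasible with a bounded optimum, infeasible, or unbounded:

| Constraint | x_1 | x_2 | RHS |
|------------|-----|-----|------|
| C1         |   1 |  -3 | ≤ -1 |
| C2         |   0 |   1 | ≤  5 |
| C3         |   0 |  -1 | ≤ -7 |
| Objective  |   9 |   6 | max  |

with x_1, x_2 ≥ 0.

Infeasible (no feasible solution exists)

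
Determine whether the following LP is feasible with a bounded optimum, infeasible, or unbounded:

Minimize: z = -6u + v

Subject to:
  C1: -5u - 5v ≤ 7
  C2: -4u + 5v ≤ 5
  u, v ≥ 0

Unbounded (objective can decrease without bound)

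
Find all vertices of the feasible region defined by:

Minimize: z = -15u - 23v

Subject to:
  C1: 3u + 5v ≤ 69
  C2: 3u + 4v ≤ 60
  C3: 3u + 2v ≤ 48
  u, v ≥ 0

(0, 0), (16, 0), (12, 6), (8, 9), (0, 13.8)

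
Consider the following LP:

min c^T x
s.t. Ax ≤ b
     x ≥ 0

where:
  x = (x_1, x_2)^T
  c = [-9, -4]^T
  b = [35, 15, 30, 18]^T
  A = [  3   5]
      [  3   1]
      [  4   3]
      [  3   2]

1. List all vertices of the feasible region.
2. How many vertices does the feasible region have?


1. (0, 0), (5, 0), (4, 3), (2.222, 5.667), (0, 7)
2. 5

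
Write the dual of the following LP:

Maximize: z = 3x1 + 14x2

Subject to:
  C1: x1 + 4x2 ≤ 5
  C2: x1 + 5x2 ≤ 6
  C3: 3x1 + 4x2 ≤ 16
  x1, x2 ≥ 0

Primal max cᵀx s.t. Ax ≤ b, x ≥ 0  →  Dual min bᵀy s.t. Aᵀy ≥ c, y ≥ 0.

Minimize: z = 5y1 + 6y2 + 16y3

Subject to:
  y1 + y2 + 3y3 ≥ 3
  4y1 + 5y2 + 4y3 ≥ 14
  y1, y2, y3 ≥ 0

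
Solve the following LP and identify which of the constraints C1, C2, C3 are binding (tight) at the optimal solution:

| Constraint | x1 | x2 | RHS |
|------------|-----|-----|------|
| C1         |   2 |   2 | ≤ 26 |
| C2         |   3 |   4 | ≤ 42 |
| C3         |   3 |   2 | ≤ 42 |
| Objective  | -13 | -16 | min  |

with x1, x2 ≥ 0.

At x1 = 10, x2 = 3, compute slack b - a·x for each constraint:
  C1: 26 − 26 = 0  (binding)
  C2: 42 − 42 = 0  (binding)
  C3: 42 − 36 = 6  (slack)

Optimal: x1 = 10, x2 = 3
Binding: C1, C2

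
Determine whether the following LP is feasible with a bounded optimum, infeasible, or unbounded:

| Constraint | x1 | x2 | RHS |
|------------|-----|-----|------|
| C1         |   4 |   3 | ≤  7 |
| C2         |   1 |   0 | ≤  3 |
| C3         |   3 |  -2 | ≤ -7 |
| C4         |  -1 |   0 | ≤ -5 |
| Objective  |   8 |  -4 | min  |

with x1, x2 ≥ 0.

Infeasible (no feasible solution exists)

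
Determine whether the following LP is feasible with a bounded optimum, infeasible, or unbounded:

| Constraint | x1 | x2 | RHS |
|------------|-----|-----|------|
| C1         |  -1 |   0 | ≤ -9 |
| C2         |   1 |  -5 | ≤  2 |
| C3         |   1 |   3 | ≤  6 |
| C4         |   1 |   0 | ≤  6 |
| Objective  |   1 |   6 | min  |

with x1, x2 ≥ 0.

Infeasible (no feasible solution exists)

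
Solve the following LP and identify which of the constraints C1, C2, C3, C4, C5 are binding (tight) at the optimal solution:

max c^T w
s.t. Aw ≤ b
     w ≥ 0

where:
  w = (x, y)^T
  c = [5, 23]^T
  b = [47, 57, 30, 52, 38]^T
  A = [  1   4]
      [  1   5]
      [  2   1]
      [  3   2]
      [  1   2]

At x = 7, y = 10, compute slack b - a·x for each constraint:
  C1: 47 − 47 = 0  (binding)
  C2: 57 − 57 = 0  (binding)
  C3: 30 − 24 = 6  (slack)
  C4: 52 − 41 = 11  (slack)
  C5: 38 − 27 = 11  (slack)

Optimal: x = 7, y = 10
Binding: C1, C2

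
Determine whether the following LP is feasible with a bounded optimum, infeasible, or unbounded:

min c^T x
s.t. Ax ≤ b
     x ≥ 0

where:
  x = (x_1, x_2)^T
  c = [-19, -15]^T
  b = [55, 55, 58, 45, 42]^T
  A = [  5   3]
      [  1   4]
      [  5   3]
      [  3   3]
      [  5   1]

Feasible with a bounded optimal solution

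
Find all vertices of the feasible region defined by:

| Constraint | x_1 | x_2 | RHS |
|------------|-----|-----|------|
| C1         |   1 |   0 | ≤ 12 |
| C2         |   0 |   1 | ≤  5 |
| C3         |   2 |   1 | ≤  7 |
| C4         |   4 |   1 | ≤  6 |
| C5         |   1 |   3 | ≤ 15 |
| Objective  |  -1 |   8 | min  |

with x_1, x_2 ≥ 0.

(0, 0), (1.5, 0), (0.2727, 4.909), (0, 5)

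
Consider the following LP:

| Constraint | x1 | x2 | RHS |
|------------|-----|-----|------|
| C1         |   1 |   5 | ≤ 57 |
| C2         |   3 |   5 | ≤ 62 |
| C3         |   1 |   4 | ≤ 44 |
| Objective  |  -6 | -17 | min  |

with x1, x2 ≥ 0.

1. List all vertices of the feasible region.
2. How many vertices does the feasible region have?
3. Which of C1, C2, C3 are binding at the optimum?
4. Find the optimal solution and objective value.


1. (0, 0), (20.67, 0), (4, 10), (0, 11)
2. 4
3. C2, C3
4. x1 = 4, x2 = 10, z = -194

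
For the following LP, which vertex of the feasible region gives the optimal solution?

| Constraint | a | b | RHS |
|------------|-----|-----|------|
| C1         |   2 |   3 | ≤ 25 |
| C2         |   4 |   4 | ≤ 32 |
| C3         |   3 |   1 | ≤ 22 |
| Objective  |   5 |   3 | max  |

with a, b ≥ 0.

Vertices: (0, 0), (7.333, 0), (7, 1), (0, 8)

Evaluate the objective at each vertex of the feasible region:
  z(0, 0) = 0
  z(7.333, 0) = 36.67
  z(7, 1) = 38  ←
  z(0, 8) = 24
The maximum is at a = 7, b = 1.

(7, 1)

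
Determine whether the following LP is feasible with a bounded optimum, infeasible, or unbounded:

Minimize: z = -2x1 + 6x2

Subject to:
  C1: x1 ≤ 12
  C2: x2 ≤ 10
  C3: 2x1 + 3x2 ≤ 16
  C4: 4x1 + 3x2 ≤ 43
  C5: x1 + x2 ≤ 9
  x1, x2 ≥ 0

Feasible with a bounded optimal solution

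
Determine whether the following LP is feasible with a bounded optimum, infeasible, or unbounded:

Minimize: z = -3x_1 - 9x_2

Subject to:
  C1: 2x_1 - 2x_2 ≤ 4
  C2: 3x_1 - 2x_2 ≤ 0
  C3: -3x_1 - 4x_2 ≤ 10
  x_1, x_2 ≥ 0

Unbounded (objective can decrease without bound)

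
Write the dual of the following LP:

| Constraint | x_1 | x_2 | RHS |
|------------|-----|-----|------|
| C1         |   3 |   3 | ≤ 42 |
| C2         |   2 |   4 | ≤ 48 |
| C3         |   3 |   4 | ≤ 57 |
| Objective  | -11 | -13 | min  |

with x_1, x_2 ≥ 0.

Primal min cᵀx s.t. Ax ≤ b, x ≥ 0  →  Dual max −bᵀy s.t. Aᵀy ≥ −c, y ≥ 0.

Maximize: z = -42y1 - 48y2 - 57y3

Subject to:
  3y1 + 2y2 + 3y3 ≥ 11
  3y1 + 4y2 + 4y3 ≥ 13
  y1, y2, y3 ≥ 0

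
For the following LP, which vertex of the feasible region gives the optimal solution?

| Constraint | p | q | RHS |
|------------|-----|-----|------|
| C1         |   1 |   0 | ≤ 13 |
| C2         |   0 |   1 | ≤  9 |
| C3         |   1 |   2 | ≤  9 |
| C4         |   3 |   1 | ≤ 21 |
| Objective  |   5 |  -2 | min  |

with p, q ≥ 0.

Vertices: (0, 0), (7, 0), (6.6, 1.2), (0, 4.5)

Evaluate the objective at each vertex of the feasible region:
  z(0, 0) = 0
  z(7, 0) = 35
  z(6.6, 1.2) = 30.6
  z(0, 4.5) = -9  ←
The minimum is at p = 0, q = 4.5.

(0, 4.5)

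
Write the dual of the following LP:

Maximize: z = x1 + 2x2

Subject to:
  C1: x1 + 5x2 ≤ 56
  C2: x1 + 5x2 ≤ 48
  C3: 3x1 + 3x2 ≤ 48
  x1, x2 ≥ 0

Primal max cᵀx s.t. Ax ≤ b, x ≥ 0  →  Dual min bᵀy s.t. Aᵀy ≥ c, y ≥ 0.

Minimize: z = 56y1 + 48y2 + 48y3

Subject to:
  y1 + y2 + 3y3 ≥ 1
  5y1 + 5y2 + 3y3 ≥ 2
  y1, y2, y3 ≥ 0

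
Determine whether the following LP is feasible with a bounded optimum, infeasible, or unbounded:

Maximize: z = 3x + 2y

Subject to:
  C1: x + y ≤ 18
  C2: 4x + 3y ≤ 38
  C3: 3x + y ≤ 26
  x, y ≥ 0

Feasible with a bounded optimal solution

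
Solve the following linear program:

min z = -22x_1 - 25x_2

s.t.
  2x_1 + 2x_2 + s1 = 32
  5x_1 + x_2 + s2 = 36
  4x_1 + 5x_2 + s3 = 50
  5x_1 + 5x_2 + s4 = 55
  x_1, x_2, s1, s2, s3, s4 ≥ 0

Evaluate the objective at each vertex of the feasible region:
  z(0, 0) = 0
  z(7.2, 0) = -158.4
  z(6.25, 4.75) = -256.2
  z(5, 6) = -260  ←
  z(0, 10) = -250
The minimum is at x_1 = 5, x_2 = 6.

x_1 = 5, x_2 = 6, z = -260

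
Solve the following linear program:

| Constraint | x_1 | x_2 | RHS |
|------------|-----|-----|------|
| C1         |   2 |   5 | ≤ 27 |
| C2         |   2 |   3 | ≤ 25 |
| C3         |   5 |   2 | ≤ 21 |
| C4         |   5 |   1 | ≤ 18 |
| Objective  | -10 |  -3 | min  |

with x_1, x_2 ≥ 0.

Evaluate the objective at each vertex of the feasible region:
  z(0, 0) = 0
  z(3.6, 0) = -36
  z(3, 3) = -39  ←
  z(2.429, 4.429) = -37.57
  z(0, 5.4) = -16.2
The minimum is at x_1 = 3, x_2 = 3.

x_1 = 3, x_2 = 3, z = -39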